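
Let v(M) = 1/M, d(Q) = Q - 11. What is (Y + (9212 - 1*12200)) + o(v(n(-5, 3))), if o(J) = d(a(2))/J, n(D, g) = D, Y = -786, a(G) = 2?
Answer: -3729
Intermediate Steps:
d(Q) = -11 + Q
o(J) = -9/J (o(J) = (-11 + 2)/J = -9/J)
(Y + (9212 - 1*12200)) + o(v(n(-5, 3))) = (-786 + (9212 - 1*12200)) - 9/(1/(-5)) = (-786 + (9212 - 12200)) - 9/(-⅕) = (-786 - 2988) - 9*(-5) = -3774 + 45 = -3729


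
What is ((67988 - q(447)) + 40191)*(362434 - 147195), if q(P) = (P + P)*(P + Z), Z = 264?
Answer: -113528886745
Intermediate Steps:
q(P) = 2*P*(264 + P) (q(P) = (P + P)*(P + 264) = (2*P)*(264 + P) = 2*P*(264 + P))
((67988 - q(447)) + 40191)*(362434 - 147195) = ((67988 - 2*447*(264 + 447)) + 40191)*(362434 - 147195) = ((67988 - 2*447*711) + 40191)*215239 = ((67988 - 1*635634) + 40191)*215239 = ((67988 - 635634) + 40191)*215239 = (-567646 + 40191)*215239 = -527455*215239 = -113528886745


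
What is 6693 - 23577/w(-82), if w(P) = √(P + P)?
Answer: 6693 + 23577*I*√41/82 ≈ 6693.0 + 1841.1*I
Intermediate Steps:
w(P) = √2*√P (w(P) = √(2*P) = √2*√P)
6693 - 23577/w(-82) = 6693 - 23577/(√2*√(-82)) = 6693 - 23577/(√2*(I*√82)) = 6693 - 23577/(2*I*√41) = 6693 - 23577*(-I*√41/82) = 6693 - (-23577)*I*√41/82 = 6693 + 23577*I*√41/82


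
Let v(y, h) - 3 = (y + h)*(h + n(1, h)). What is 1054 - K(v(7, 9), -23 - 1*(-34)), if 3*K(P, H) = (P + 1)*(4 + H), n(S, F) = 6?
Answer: -166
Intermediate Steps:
v(y, h) = 3 + (6 + h)*(h + y) (v(y, h) = 3 + (y + h)*(h + 6) = 3 + (h + y)*(6 + h) = 3 + (6 + h)*(h + y))
K(P, H) = (1 + P)*(4 + H)/3 (K(P, H) = ((P + 1)*(4 + H))/3 = ((1 + P)*(4 + H))/3 = (1 + P)*(4 + H)/3)
1054 - K(v(7, 9), -23 - 1*(-34)) = 1054 - (4/3 + (-23 - 1*(-34))/3 + 4*(3 + 9² + 6*9 + 6*7 + 9*7)/3 + (-23 - 1*(-34))*(3 + 9² + 6*9 + 6*7 + 9*7)/3) = 1054 - (4/3 + (-23 + 34)/3 + 4*(3 + 81 + 54 + 42 + 63)/3 + (-23 + 34)*(3 + 81 + 54 + 42 + 63)/3) = 1054 - (4/3 + (⅓)*11 + (4/3)*243 + (⅓)*11*243) = 1054 - (4/3 + 11/3 + 324 + 891) = 1054 - 1*1220 = 1054 - 1220 = -166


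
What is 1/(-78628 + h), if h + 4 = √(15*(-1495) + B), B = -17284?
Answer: -78632/6183031133 - I*√39709/6183031133 ≈ -1.2717e-5 - 3.2229e-8*I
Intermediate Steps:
h = -4 + I*√39709 (h = -4 + √(15*(-1495) - 17284) = -4 + √(-22425 - 17284) = -4 + √(-39709) = -4 + I*√39709 ≈ -4.0 + 199.27*I)
1/(-78628 + h) = 1/(-78628 + (-4 + I*√39709)) = 1/(-78632 + I*√39709)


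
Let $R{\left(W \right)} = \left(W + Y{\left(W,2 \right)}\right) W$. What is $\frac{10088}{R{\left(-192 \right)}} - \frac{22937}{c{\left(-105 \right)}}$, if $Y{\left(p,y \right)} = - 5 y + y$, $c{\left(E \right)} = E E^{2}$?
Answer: $\frac{20931503}{74088000} \approx 0.28252$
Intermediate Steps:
$c{\left(E \right)} = E^{3}$
$Y{\left(p,y \right)} = - 4 y$
$R{\left(W \right)} = W \left(-8 + W\right)$ ($R{\left(W \right)} = \left(W - 8\right) W = \left(-8 + W\right) W = W \left(-8 + W\right)$)
$\frac{10088}{R{\left(-192 \right)}} - \frac{22937}{c{\left(-105 \right)}} = \frac{10088}{\left(-192\right) \left(-8 - 192\right)} - \frac{22937}{\left(-105\right)^{3}} = \frac{10088}{\left(-192\right) \left(-200\right)} - \frac{22937}{-1157625} = \frac{10088}{38400} - - \frac{22937}{1157625} = 10088 \cdot \frac{1}{38400} + \frac{22937}{1157625} = \frac{1261}{4800} + \frac{22937}{1157625} = \frac{20931503}{74088000}$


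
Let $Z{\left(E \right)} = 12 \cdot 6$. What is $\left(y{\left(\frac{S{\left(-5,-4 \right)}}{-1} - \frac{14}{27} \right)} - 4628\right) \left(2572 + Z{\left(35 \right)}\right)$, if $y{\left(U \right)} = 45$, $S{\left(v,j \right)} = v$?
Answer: $-12117452$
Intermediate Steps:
$Z{\left(E \right)} = 72$
$\left(y{\left(\frac{S{\left(-5,-4 \right)}}{-1} - \frac{14}{27} \right)} - 4628\right) \left(2572 + Z{\left(35 \right)}\right) = \left(45 - 4628\right) \left(2572 + 72\right) = \left(-4583\right) 2644 = -12117452$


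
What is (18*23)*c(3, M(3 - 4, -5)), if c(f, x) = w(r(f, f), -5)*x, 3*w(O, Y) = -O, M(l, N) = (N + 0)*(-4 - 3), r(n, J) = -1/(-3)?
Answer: -1610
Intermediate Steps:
r(n, J) = 1/3 (r(n, J) = -1*(-1/3) = 1/3)
M(l, N) = -7*N (M(l, N) = N*(-7) = -7*N)
w(O, Y) = -O/3 (w(O, Y) = (-O)/3 = -O/3)
c(f, x) = -x/9 (c(f, x) = (-1/3*1/3)*x = -x/9)
(18*23)*c(3, M(3 - 4, -5)) = (18*23)*(-(-7)*(-5)/9) = 414*(-1/9*35) = 414*(-35/9) = -1610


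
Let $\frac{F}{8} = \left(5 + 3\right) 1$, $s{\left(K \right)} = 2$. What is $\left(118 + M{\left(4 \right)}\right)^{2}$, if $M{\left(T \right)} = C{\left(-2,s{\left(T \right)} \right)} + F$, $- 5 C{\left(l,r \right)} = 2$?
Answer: $\frac{824464}{25} \approx 32979.0$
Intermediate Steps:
$F = 64$ ($F = 8 \left(5 + 3\right) 1 = 8 \cdot 8 \cdot 1 = 8 \cdot 8 = 64$)
$C{\left(l,r \right)} = - \frac{2}{5}$ ($C{\left(l,r \right)} = \left(- \frac{1}{5}\right) 2 = - \frac{2}{5}$)
$M{\left(T \right)} = \frac{318}{5}$ ($M{\left(T \right)} = - \frac{2}{5} + 64 = \frac{318}{5}$)
$\left(118 + M{\left(4 \right)}\right)^{2} = \left(118 + \frac{318}{5}\right)^{2} = \left(\frac{908}{5}\right)^{2} = \frac{824464}{25}$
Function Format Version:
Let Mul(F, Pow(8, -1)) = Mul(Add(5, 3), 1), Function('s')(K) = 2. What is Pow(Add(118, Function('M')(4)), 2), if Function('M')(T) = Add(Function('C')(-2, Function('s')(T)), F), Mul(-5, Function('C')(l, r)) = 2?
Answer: Rational(824464, 25) ≈ 32979.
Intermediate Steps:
F = 64 (F = Mul(8, Mul(Add(5, 3), 1)) = Mul(8, Mul(8, 1)) = Mul(8, 8) = 64)
Function('C')(l, r) = Rational(-2, 5) (Function('C')(l, r) = Mul(Rational(-1, 5), 2) = Rational(-2, 5))
Function('M')(T) = Rational(318, 5) (Function('M')(T) = Add(Rational(-2, 5), 64) = Rational(318, 5))
Pow(Add(118, Function('M')(4)), 2) = Pow(Add(118, Rational(318, 5)), 2) = Pow(Rational(908, 5), 2) = Rational(824464, 25)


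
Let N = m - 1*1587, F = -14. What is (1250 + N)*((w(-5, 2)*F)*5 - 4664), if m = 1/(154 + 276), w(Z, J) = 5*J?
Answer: 388645938/215 ≈ 1.8077e+6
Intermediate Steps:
m = 1/430 ≈ 0.0023256
N = -682409/430 (N = 1/430 - 1*1587 = 1/430 - 1587 = -682409/430 ≈ -1587.0)
(1250 + N)*((w(-5, 2)*F)*5 - 4664) = (1250 - 682409/430)*(((5*2)*(-14))*5 - 4664) = -144909*((10*(-14))*5 - 4664)/430 = -144909*(-140*5 - 4664)/430 = -144909*(-700 - 4664)/430 = -144909/430*(-5364) = 388645938/215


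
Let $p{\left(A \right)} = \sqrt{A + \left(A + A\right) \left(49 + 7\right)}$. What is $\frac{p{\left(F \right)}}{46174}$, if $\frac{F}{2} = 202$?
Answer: $\frac{\sqrt{11413}}{23087} \approx 0.0046273$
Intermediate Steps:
$F = 404$ ($F = 2 \cdot 202 = 404$)
$p{\left(A \right)} = \sqrt{113} \sqrt{A}$ ($p{\left(A \right)} = \sqrt{A + 2 A 56} = \sqrt{A + 112 A} = \sqrt{113 A} = \sqrt{113} \sqrt{A}$)
$\frac{p{\left(F \right)}}{46174} = \frac{\sqrt{113} \sqrt{404}}{46174} = \sqrt{113} \cdot 2 \sqrt{101} \cdot \frac{1}{46174} = 2 \sqrt{11413} \cdot \frac{1}{46174} = \frac{\sqrt{11413}}{23087}$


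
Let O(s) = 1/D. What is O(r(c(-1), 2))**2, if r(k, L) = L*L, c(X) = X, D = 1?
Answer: 1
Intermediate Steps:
r(k, L) = L**2
O(s) = 1 (O(s) = 1/1 = 1)
O(r(c(-1), 2))**2 = 1**2 = 1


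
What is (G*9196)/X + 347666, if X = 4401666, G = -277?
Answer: 765153532132/2200833 ≈ 3.4767e+5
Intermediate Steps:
(G*9196)/X + 347666 = -277*9196/4401666 + 347666 = -2547292*1/4401666 + 347666 = -1273646/2200833 + 347666 = 765153532132/2200833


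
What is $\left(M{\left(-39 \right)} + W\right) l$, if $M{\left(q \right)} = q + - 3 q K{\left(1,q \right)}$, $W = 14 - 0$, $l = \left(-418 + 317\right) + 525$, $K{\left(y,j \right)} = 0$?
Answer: $-10600$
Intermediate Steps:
$l = 424$ ($l = -101 + 525 = 424$)
$W = 14$ ($W = 14 + 0 = 14$)
$M{\left(q \right)} = q$ ($M{\left(q \right)} = q + - 3 q 0 = q + 0 = q$)
$\left(M{\left(-39 \right)} + W\right) l = \left(-39 + 14\right) 424 = \left(-25\right) 424 = -10600$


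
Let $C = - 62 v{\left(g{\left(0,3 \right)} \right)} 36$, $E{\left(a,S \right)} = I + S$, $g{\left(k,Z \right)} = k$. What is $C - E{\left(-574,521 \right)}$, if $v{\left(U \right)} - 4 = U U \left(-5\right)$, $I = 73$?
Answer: $-9522$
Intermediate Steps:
$E{\left(a,S \right)} = 73 + S$
$v{\left(U \right)} = 4 - 5 U^{2}$ ($v{\left(U \right)} = 4 + U U \left(-5\right) = 4 + U^{2} \left(-5\right) = 4 - 5 U^{2}$)
$C = -8928$ ($C = - 62 \left(4 - 5 \cdot 0^{2}\right) 36 = - 62 \left(4 - 0\right) 36 = - 62 \left(4 + 0\right) 36 = \left(-62\right) 4 \cdot 36 = \left(-248\right) 36 = -8928$)
$C - E{\left(-574,521 \right)} = -8928 - \left(73 + 521\right) = -8928 - 594 = -9522$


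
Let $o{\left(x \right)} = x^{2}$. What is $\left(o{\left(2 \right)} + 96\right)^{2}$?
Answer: $10000$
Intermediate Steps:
$\left(o{\left(2 \right)} + 96\right)^{2} = \left(2^{2} + 96\right)^{2} = \left(4 + 96\right)^{2} = 100^{2} = 10000$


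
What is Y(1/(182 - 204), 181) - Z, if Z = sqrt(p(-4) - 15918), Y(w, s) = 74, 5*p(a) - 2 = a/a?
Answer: 74 - 3*I*sqrt(44215)/5 ≈ 74.0 - 126.16*I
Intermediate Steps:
p(a) = 3/5 (p(a) = 2/5 + (a/a)/5 = 2/5 + (1/5)*1 = 2/5 + 1/5 = 3/5)
Z = 3*I*sqrt(44215)/5 (Z = sqrt(3/5 - 15918) = sqrt(-79587/5) = 3*I*sqrt(44215)/5 ≈ 126.16*I)
Y(1/(182 - 204), 181) - Z = 74 - 3*I*sqrt(44215)/5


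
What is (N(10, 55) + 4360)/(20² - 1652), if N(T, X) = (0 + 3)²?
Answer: -4369/1252 ≈ -3.4896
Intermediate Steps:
N(T, X) = 9 (N(T, X) = 3² = 9)
(N(10, 55) + 4360)/(20² - 1652) = (9 + 4360)/(20² - 1652) = 4369/(400 - 1652) = 4369/(-1252) = 4369*(-1/1252) = -4369/1252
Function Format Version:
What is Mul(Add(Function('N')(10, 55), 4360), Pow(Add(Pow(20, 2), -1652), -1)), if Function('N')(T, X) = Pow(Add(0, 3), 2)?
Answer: Rational(-4369, 1252) ≈ -3.4896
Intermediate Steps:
Function('N')(T, X) = 9 (Function('N')(T, X) = Pow(3, 2) = 9)
Mul(Add(Function('N')(10, 55), 4360), Pow(Add(Pow(20, 2), -1652), -1)) = Mul(Add(9, 4360), Pow(Add(Pow(20, 2), -1652), -1)) = Mul(4369, Pow(Add(400, -1652), -1)) = Mul(4369, Pow(-1252, -1)) = Mul(4369, Rational(-1, 1252)) = Rational(-4369, 1252)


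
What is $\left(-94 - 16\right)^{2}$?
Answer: $12100$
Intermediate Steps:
$\left(-94 - 16\right)^{2} = \left(-110\right)^{2} = 12100$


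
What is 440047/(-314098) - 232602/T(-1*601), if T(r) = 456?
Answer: -6105040369/11935724 ≈ -511.49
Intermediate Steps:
440047/(-314098) - 232602/T(-1*601) = 440047/(-314098) - 232602/456 = 440047*(-1/314098) - 232602*1/456 = -440047/314098 - 38767/76 = -6105040369/11935724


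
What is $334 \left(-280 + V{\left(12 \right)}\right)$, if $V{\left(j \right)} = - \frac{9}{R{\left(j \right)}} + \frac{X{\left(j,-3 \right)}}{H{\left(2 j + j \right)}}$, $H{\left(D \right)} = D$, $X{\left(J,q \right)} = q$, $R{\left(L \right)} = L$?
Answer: $- \frac{281395}{3} \approx -93798.0$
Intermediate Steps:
$V{\left(j \right)} = - \frac{10}{j}$ ($V{\left(j \right)} = - \frac{9}{j} - \frac{3}{2 j + j} = - \frac{9}{j} - \frac{3}{3 j} = - \frac{9}{j} - 3 \frac{1}{3 j} = - \frac{9}{j} - \frac{1}{j} = - \frac{10}{j}$)
$334 \left(-280 + V{\left(12 \right)}\right) = 334 \left(-280 - \frac{10}{12}\right) = 334 \left(-280 - \frac{5}{6}\right) = 334 \left(- \frac{1685}{6}\right) = - \frac{281395}{3}$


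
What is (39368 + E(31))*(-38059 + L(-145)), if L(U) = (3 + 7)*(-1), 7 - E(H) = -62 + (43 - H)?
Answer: -1500870325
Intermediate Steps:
E(H) = 26 + H (E(H) = 7 - (-62 + (43 - H)) = 7 - (-19 - H) = 7 + (19 + H) = 26 + H)
L(U) = -10 (L(U) = 10*(-1) = -10)
(39368 + E(31))*(-38059 + L(-145)) = (39368 + (26 + 31))*(-38059 - 10) = (39368 + 57)*(-38069) = 39425*(-38069) = -1500870325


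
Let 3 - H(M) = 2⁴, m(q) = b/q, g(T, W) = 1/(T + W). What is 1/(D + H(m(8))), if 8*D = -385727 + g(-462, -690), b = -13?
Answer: -9216/444477313 ≈ -2.0734e-5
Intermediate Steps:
m(q) = -13/q
H(M) = -13 (H(M) = 3 - 1*2⁴ = 3 - 1*16 = 3 - 16 = -13)
D = -444357505/9216 (D = (-385727 + 1/(-462 - 690))/8 = (-385727 + 1/(-1152))/8 = (-385727 - 1/1152)/8 = (⅛)*(-444357505/1152) = -444357505/9216 ≈ -48216.)
1/(D + H(m(8))) = 1/(-444357505/9216 - 13) = 1/(-444477313/9216) = -9216/444477313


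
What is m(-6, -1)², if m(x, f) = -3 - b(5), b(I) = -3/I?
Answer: 144/25 ≈ 5.7600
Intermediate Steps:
m(x, f) = -12/5 (m(x, f) = -3 - (-3)/5 = -3 - 1*(-⅗) = -3 + ⅗ = -12/5)
m(-6, -1)² = (-12/5)² = 144/25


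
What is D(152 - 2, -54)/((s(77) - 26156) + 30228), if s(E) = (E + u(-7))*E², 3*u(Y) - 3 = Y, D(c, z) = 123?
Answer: 369/1358099 ≈ 0.00027170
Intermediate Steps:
u(Y) = 1 + Y/3
s(E) = E²*(-4/3 + E) (s(E) = (E + (1 + (⅓)*(-7)))*E² = (E + (1 - 7/3))*E² = (E - 4/3)*E² = (-4/3 + E)*E² = E²*(-4/3 + E))
D(152 - 2, -54)/((s(77) - 26156) + 30228) = 123/((77²*(-4/3 + 77) - 26156) + 30228) = 123/((5929*(227/3) - 26156) + 30228) = 123/((1345883/3 - 26156) + 30228) = 123/(1267415/3 + 30228) = 123/(1358099/3) = 123*(3/1358099) = 369/1358099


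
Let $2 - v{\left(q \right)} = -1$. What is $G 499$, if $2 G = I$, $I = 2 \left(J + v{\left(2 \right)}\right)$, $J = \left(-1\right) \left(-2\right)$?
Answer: $2495$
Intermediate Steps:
$v{\left(q \right)} = 3$ ($v{\left(q \right)} = 2 - -1 = 2 + 1 = 3$)
$J = 2$
$I = 10$ ($I = 2 \left(2 + 3\right) = 2 \cdot 5 = 10$)
$G = 5$ ($G = \frac{1}{2} \cdot 10 = 5$)
$G 499 = 5 \cdot 499 = 2495$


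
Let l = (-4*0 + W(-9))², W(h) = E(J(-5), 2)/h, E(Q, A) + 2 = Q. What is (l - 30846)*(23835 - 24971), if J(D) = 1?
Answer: 2838324400/81 ≈ 3.5041e+7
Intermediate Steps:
E(Q, A) = -2 + Q
W(h) = -1/h (W(h) = (-2 + 1)/h = -1/h)
l = 1/81 (l = (-4*0 - 1/(-9))² = (0 - 1*(-⅑))² = (0 + ⅑)² = (⅑)² = 1/81 ≈ 0.012346)
(l - 30846)*(23835 - 24971) = (1/81 - 30846)*(23835 - 24971) = -2498525/81*(-1136) = 2838324400/81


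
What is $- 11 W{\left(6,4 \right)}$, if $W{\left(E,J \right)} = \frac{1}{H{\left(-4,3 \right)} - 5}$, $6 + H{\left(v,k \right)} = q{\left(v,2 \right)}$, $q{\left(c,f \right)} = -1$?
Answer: $\frac{11}{12} \approx 0.91667$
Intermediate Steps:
$H{\left(v,k \right)} = -7$ ($H{\left(v,k \right)} = -6 - 1 = -7$)
$W{\left(E,J \right)} = - \frac{1}{12}$ ($W{\left(E,J \right)} = \frac{1}{-7 - 5} = \frac{1}{-12} = - \frac{1}{12}$)
$- 11 W{\left(6,4 \right)} = \left(-11\right) \left(- \frac{1}{12}\right) = \frac{11}{12}$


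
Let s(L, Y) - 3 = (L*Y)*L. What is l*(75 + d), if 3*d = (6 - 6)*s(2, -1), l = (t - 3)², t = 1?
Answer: 300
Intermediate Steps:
s(L, Y) = 3 + Y*L² (s(L, Y) = 3 + (L*Y)*L = 3 + Y*L²)
l = 4 (l = (1 - 3)² = (-2)² = 4)
d = 0 (d = ((6 - 6)*(3 - 1*2²))/3 = (0*(3 - 1*4))/3 = (0*(3 - 4))/3 = (0*(-1))/3 = (⅓)*0 = 0)
l*(75 + d) = 4*(75 + 0) = 4*75 = 300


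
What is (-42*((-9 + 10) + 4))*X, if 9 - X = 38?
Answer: 6090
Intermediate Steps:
X = -29 (X = 9 - 1*38 = 9 - 38 = -29)
(-42*((-9 + 10) + 4))*X = -42*((-9 + 10) + 4)*(-29) = -42*(1 + 4)*(-29) = -42*5*(-29) = -210*(-29) = 6090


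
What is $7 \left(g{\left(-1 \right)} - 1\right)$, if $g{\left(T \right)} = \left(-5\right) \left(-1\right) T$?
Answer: $-42$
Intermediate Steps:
$g{\left(T \right)} = 5 T$
$7 \left(g{\left(-1 \right)} - 1\right) = 7 \left(5 \left(-1\right) - 1\right) = 7 \left(-5 - 1\right) = 7 \left(-6\right) = -42$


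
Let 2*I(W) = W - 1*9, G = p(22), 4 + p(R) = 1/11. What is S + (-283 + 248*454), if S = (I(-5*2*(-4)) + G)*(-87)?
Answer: 2448613/22 ≈ 1.1130e+5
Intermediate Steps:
p(R) = -43/11 (p(R) = -4 + 1/11 = -43/11)
G = -43/11 ≈ -3.9091
I(W) = -9/2 + W/2 (I(W) = (W - 1*9)/2 = (W - 9)/2 = (-9 + W)/2 = -9/2 + W/2)
S = -22185/22 (S = ((-9/2 + (-5*2*(-4))/2) - 43/11)*(-87) = ((-9/2 + (-10*(-4))/2) - 43/11)*(-87) = ((-9/2 + (½)*40) - 43/11)*(-87) = ((-9/2 + 20) - 43/11)*(-87) = (31/2 - 43/11)*(-87) = (255/22)*(-87) = -22185/22 ≈ -1008.4)
S + (-283 + 248*454) = -22185/22 + (-283 + 248*454) = -22185/22 + (-283 + 112592) = -22185/22 + 112309 = 2448613/22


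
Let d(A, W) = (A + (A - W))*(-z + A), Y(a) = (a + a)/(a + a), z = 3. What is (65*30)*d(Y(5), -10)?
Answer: -46800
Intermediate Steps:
Y(a) = 1 (Y(a) = (2*a)/((2*a)) = (2*a)*(1/(2*a)) = 1)
d(A, W) = (-3 + A)*(-W + 2*A) (d(A, W) = (A + (A - W))*(-1*3 + A) = (-W + 2*A)*(-3 + A) = (-3 + A)*(-W + 2*A))
(65*30)*d(Y(5), -10) = (65*30)*(-6*1 + 2*1² + 3*(-10) - 1*1*(-10)) = 1950*(-6 + 2*1 - 30 + 10) = 1950*(-6 + 2 - 30 + 10) = 1950*(-24) = -46800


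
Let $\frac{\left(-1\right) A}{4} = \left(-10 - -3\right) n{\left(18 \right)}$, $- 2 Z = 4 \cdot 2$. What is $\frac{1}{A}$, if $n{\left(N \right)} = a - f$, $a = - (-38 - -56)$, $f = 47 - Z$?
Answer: $- \frac{1}{1932} \approx -0.0005176$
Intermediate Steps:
$Z = -4$ ($Z = - \frac{4 \cdot 2}{2} = \left(- \frac{1}{2}\right) 8 = -4$)
$f = 51$ ($f = 47 - -4 = 47 + 4 = 51$)
$a = -18$ ($a = - (-38 + 56) = \left(-1\right) 18 = -18$)
$n{\left(N \right)} = -69$ ($n{\left(N \right)} = -18 - 51 = -69$)
$A = -1932$ ($A = - 4 \left(-10 - -3\right) \left(-69\right) = - 4 \left(-10 + 3\right) \left(-69\right) = - 4 \left(\left(-7\right) \left(-69\right)\right) = \left(-4\right) 483 = -1932$)
$\frac{1}{A} = \frac{1}{-1932} = - \frac{1}{1932}$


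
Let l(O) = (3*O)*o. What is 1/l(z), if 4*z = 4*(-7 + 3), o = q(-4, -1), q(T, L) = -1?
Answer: 1/12 ≈ 0.083333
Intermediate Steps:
o = -1
z = -4 (z = (4*(-7 + 3))/4 = (4*(-4))/4 = (¼)*(-16) = -4)
l(O) = -3*O (l(O) = (3*O)*(-1) = -3*O)
1/l(z) = 1/(-3*(-4)) = 1/12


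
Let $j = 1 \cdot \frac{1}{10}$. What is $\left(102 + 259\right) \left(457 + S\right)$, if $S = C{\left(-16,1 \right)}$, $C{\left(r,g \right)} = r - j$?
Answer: $\frac{1591649}{10} \approx 1.5917 \cdot 10^{5}$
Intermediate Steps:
$j = \frac{1}{10}$ ($j = 1 \cdot \frac{1}{10} = \frac{1}{10} \approx 0.1$)
$C{\left(r,g \right)} = - \frac{1}{10} + r$ ($C{\left(r,g \right)} = r - \frac{1}{10} = - \frac{1}{10} + r$)
$S = - \frac{161}{10}$ ($S = - \frac{1}{10} - 16 = - \frac{161}{10} \approx -16.1$)
$\left(102 + 259\right) \left(457 + S\right) = \left(102 + 259\right) \left(457 - \frac{161}{10}\right) = 361 \cdot \frac{4409}{10} = \frac{1591649}{10}$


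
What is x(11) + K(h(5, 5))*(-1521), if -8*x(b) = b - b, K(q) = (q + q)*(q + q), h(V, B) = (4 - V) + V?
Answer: -97344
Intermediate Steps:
h(V, B) = 4
K(q) = 4*q² (K(q) = (2*q)*(2*q) = 4*q²)
x(b) = 0 (x(b) = -(b - b)/8 = -⅛*0 = 0)
x(11) + K(h(5, 5))*(-1521) = 0 + (4*4²)*(-1521) = 0 + (4*16)*(-1521) = 0 + 64*(-1521) = 0 - 97344 = -97344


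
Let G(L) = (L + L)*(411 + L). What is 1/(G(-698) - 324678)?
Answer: 1/75974 ≈ 1.3162e-5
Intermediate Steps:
G(L) = 2*L*(411 + L) (G(L) = (2*L)*(411 + L) = 2*L*(411 + L))
1/(G(-698) - 324678) = 1/(2*(-698)*(411 - 698) - 324678) = 1/(2*(-698)*(-287) - 324678) = 1/(400652 - 324678) = 1/75974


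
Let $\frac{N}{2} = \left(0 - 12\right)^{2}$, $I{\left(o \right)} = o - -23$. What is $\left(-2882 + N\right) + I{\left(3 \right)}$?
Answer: $-2568$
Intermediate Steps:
$I{\left(o \right)} = 23 + o$ ($I{\left(o \right)} = o + 23 = 23 + o$)
$N = 288$ ($N = 2 \left(0 - 12\right)^{2} = 2 \left(-12\right)^{2} = 2 \cdot 144 = 288$)
$\left(-2882 + N\right) + I{\left(3 \right)} = \left(-2882 + 288\right) + \left(23 + 3\right) = -2594 + 26 = -2568$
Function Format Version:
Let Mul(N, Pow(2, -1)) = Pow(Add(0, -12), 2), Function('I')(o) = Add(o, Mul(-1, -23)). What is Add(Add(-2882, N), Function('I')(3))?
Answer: -2568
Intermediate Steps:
Function('I')(o) = Add(23, o) (Function('I')(o) = Add(o, 23) = Add(23, o))
N = 288 (N = Mul(2, Pow(Add(0, -12), 2)) = Mul(2, Pow(-12, 2)) = Mul(2, 144) = 288)
Add(Add(-2882, N), Function('I')(3)) = Add(Add(-2882, 288), Add(23, 3)) = Add(-2594, 26) = -2568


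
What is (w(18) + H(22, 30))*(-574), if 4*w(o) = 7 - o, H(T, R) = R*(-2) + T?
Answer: 46781/2 ≈ 23391.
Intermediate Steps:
H(T, R) = T - 2*R (H(T, R) = -2*R + T = T - 2*R)
w(o) = 7/4 - o/4 (w(o) = (7 - o)/4 = 7/4 - o/4)
(w(18) + H(22, 30))*(-574) = ((7/4 - ¼*18) + (22 - 2*30))*(-574) = ((7/4 - 9/2) + (22 - 60))*(-574) = (-11/4 - 38)*(-574) = -163/4*(-574) = 46781/2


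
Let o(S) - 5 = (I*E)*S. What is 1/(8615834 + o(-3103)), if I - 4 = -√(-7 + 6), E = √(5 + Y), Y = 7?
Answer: 1/(8615839 - 6206*√3*(4 - I)) ≈ 1.1665e-7 - 1.463e-10*I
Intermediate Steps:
E = 2*√3 (E = √(5 + 7) = √12 = 2*√3 ≈ 3.4641)
I = 4 - I (I = 4 - √(-7 + 6) = 4 - √(-1) = 4 - I ≈ 4.0 - 1.0*I)
o(S) = 5 + 2*S*√3*(4 - I) (o(S) = 5 + ((4 - I)*(2*√3))*S = 5 + (2*√3*(4 - I))*S = 5 + 2*S*√3*(4 - I))
1/(8615834 + o(-3103)) = 1/(8615834 + (5 + 2*(-3103)*√3*(4 - I))) = 1/(8615834 + (5 - 6206*√3*(4 - I))) = 1/(8615839 - 6206*√3*(4 - I))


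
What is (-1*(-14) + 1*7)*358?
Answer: 7518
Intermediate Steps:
(-1*(-14) + 1*7)*358 = (14 + 7)*358 = 21*358 = 7518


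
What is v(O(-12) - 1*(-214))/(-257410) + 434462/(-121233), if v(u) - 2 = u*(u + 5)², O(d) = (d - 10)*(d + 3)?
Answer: -125674888319/445808379 ≈ -281.90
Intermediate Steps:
O(d) = (-10 + d)*(3 + d)
v(u) = 2 + u*(5 + u)² (v(u) = 2 + u*(u + 5)² = 2 + u*(5 + u)²)
v(O(-12) - 1*(-214))/(-257410) + 434462/(-121233) = (2 + ((-30 + (-12)² - 7*(-12)) - 1*(-214))*(5 + ((-30 + (-12)² - 7*(-12)) - 1*(-214)))²)/(-257410) + 434462/(-121233) = (2 + ((-30 + 144 + 84) + 214)*(5 + ((-30 + 144 + 84) + 214))²)*(-1/257410) + 434462*(-1/121233) = (2 + (198 + 214)*(5 + (198 + 214))²)*(-1/257410) - 62066/17319 = (2 + 412*(5 + 412)²)*(-1/257410) - 62066/17319 = (2 + 412*417²)*(-1/257410) - 62066/17319 = (2 + 412*173889)*(-1/257410) - 62066/17319 = (2 + 71642268)*(-1/257410) - 62066/17319 = 71642270*(-1/257410) - 62066/17319 = -7164227/25741 - 62066/17319 = -125674888319/445808379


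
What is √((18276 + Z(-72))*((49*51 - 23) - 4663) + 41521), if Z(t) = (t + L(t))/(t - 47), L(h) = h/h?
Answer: I*√565440174614/119 ≈ 6319.0*I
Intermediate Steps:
L(h) = 1
Z(t) = (1 + t)/(-47 + t) (Z(t) = (t + 1)/(t - 47) = (1 + t)/(-47 + t))
√((18276 + Z(-72))*((49*51 - 23) - 4663) + 41521) = √((18276 + (1 - 72)/(-47 - 72))*((49*51 - 23) - 4663) + 41521) = √((18276 - 71/(-119))*((2499 - 23) - 4663) + 41521) = √((18276 - 1/119*(-71))*(2476 - 4663) + 41521) = √((18276 + 71/119)*(-2187) + 41521) = √((2174915/119)*(-2187) + 41521) = √(-4756539105/119 + 41521) = √(-4751598106/119) = I*√565440174614/119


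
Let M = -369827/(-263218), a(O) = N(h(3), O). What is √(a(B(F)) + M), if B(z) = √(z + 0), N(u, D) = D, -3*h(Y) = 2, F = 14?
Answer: √(97345123286 + 69283715524*√14)/263218 ≈ 2.2686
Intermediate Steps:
h(Y) = -⅔ (h(Y) = -⅓*2 = -⅔)
B(z) = √z
a(O) = O
M = 369827/263218 (M = -369827*(-1/263218) = 369827/263218 ≈ 1.4050)
√(a(B(F)) + M) = √(√14 + 369827/263218) = √(369827/263218 + √14)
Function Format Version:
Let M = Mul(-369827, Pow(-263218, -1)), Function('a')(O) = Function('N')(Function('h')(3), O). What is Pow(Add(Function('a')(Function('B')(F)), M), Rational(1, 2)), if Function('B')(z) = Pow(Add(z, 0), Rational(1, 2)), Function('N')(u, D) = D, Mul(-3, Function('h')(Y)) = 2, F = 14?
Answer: Mul(Rational(1, 263218), Pow(Add(97345123286, Mul(69283715524, Pow(14, Rational(1, 2)))), Rational(1, 2))) ≈ 2.2686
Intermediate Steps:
Function('h')(Y) = Rational(-2, 3) (Function('h')(Y) = Mul(Rational(-1, 3), 2) = Rational(-2, 3))
Function('B')(z) = Pow(z, Rational(1, 2))
Function('a')(O) = O
M = Rational(369827, 263218) (M = Mul(-369827, Rational(-1, 263218)) = Rational(369827, 263218) ≈ 1.4050)
Pow(Add(Function('a')(Function('B')(F)), M), Rational(1, 2)) = Pow(Add(Pow(14, Rational(1, 2)), Rational(369827, 263218)), Rational(1, 2)) = Pow(Add(Rational(369827, 263218), Pow(14, Rational(1, 2))), Rational(1, 2))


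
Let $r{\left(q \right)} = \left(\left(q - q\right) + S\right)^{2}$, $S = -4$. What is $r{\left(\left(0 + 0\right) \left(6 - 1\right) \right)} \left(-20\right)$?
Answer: $-320$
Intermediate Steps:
$r{\left(q \right)} = 16$ ($r{\left(q \right)} = \left(\left(q - q\right) - 4\right)^{2} = \left(0 - 4\right)^{2} = \left(-4\right)^{2} = 16$)
$r{\left(\left(0 + 0\right) \left(6 - 1\right) \right)} \left(-20\right) = 16 \left(-20\right) = -320$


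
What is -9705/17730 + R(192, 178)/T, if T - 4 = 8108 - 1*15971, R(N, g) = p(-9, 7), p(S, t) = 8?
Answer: -5094229/9289338 ≈ -0.54840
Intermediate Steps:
R(N, g) = 8
T = -7859 (T = 4 + (8108 - 1*15971) = 4 + (8108 - 15971) = 4 - 7863 = -7859)
-9705/17730 + R(192, 178)/T = -9705/17730 + 8/(-7859) = -9705*1/17730 + 8*(-1/7859) = -647/1182 - 8/7859 = -5094229/9289338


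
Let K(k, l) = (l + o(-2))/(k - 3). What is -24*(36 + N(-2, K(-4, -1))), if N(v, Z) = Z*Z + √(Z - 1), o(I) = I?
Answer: -42552/49 - 48*I*√7/7 ≈ -868.41 - 18.142*I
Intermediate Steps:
K(k, l) = (-2 + l)/(-3 + k) (K(k, l) = (l - 2)/(k - 3) = (-2 + l)/(-3 + k))
N(v, Z) = Z² + √(-1 + Z)
-24*(36 + N(-2, K(-4, -1))) = -24*(36 + (((-2 - 1)/(-3 - 4))² + √(-1 + (-2 - 1)/(-3 - 4)))) = -24*(36 + ((-3/(-7))² + √(-1 - 3/(-7)))) = -24*(36 + ((-⅐*(-3))² + √(-1 - ⅐*(-3)))) = -24*(36 + ((3/7)² + √(-1 + 3/7))) = -24*(36 + (9/49 + √(-4/7))) = -24*(36 + (9/49 + 2*I*√7/7)) = -24*(1773/49 + 2*I*√7/7) = -42552/49 - 48*I*√7/7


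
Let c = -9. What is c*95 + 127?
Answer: -728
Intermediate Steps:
c*95 + 127 = -9*95 + 127 = -855 + 127 = -728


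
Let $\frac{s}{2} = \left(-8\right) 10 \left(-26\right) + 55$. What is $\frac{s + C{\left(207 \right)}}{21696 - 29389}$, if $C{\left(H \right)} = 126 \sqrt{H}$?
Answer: $- \frac{610}{1099} - \frac{54 \sqrt{23}}{1099} \approx -0.7907$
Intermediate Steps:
$s = 4270$ ($s = 2 \left(\left(-8\right) 10 \left(-26\right) + 55\right) = 2 \left(\left(-80\right) \left(-26\right) + 55\right) = 2 \left(2080 + 55\right) = 2 \cdot 2135 = 4270$)
$\frac{s + C{\left(207 \right)}}{21696 - 29389} = \frac{4270 + 126 \sqrt{207}}{21696 - 29389} = \frac{4270 + 126 \cdot 3 \sqrt{23}}{-7693} = \left(4270 + 378 \sqrt{23}\right) \left(- \frac{1}{7693}\right) = - \frac{610}{1099} - \frac{54 \sqrt{23}}{1099}$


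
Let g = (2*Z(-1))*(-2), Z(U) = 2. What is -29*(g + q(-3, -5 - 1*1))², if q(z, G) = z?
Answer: -3509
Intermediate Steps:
g = -8 (g = (2*2)*(-2) = 4*(-2) = -8)
-29*(g + q(-3, -5 - 1*1))² = -29*(-8 - 3)² = -29*(-11)² = -29*121 = -3509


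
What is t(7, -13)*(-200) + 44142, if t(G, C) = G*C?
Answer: 62342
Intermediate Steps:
t(G, C) = C*G
t(7, -13)*(-200) + 44142 = -13*7*(-200) + 44142 = -91*(-200) + 44142 = 18200 + 44142 = 62342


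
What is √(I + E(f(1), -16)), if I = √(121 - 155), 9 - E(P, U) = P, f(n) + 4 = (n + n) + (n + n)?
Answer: √(9 + I*√34) ≈ 3.1404 + 0.92839*I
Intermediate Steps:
f(n) = -4 + 4*n (f(n) = -4 + ((n + n) + (n + n)) = -4 + (2*n + 2*n) = -4 + 4*n)
E(P, U) = 9 - P
I = I*√34 (I = √(-34) = I*√34 ≈ 5.8309*I)
√(I + E(f(1), -16)) = √(I*√34 + (9 - (-4 + 4*1))) = √(I*√34 + (9 - (-4 + 4))) = √(I*√34 + (9 - 1*0)) = √(I*√34 + (9 + 0)) = √(I*√34 + 9) = √(9 + I*√34)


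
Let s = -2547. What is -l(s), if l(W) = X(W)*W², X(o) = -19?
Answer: 123256971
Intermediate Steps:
l(W) = -19*W²
-l(s) = -(-19)*(-2547)² = -(-19)*6487209 = -1*(-123256971) = 123256971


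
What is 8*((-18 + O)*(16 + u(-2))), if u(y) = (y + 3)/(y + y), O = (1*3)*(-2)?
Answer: -3024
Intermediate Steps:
O = -6 (O = 3*(-2) = -6)
u(y) = (3 + y)/(2*y) (u(y) = (3 + y)/((2*y)) = (3 + y)*(1/(2*y)) = (3 + y)/(2*y))
8*((-18 + O)*(16 + u(-2))) = 8*((-18 - 6)*(16 + (½)*(3 - 2)/(-2))) = 8*(-24*(16 + (½)*(-½)*1)) = 8*(-24*(16 - ¼)) = 8*(-24*63/4) = 8*(-378) = -3024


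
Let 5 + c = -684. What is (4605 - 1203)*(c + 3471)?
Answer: 9464364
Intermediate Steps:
c = -689 (c = -5 - 684 = -689)
(4605 - 1203)*(c + 3471) = (4605 - 1203)*(-689 + 3471) = 3402*2782 = 9464364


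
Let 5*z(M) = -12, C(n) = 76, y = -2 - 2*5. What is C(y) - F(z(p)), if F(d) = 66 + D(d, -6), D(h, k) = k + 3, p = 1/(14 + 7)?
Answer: 13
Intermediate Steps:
y = -12 (y = -2 - 10 = -12)
p = 1/21 ≈ 0.047619
z(M) = -12/5 (z(M) = (1/5)*(-12) = -12/5)
D(h, k) = 3 + k
F(d) = 63 (F(d) = 66 + (3 - 6) = 66 - 3 = 63)
C(y) - F(z(p)) = 76 - 1*63 = 76 - 63 = 13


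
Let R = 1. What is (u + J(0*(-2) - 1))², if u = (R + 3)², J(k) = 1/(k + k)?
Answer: 961/4 ≈ 240.25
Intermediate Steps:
J(k) = 1/(2*k)
u = 16 (u = (1 + 3)² = 4² = 16)
(u + J(0*(-2) - 1))² = (16 + 1/(2*(0*(-2) - 1)))² = (16 + 1/(2*(0 - 1)))² = (16 + (½)/(-1))² = (16 + (½)*(-1))² = (16 - ½)² = (31/2)² = 961/4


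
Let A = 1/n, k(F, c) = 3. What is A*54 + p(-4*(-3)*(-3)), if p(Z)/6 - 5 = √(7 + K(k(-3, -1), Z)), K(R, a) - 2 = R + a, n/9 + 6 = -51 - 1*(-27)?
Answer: 149/5 + 12*I*√6 ≈ 29.8 + 29.394*I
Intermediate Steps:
n = -270 (n = -54 + 9*(-51 - 1*(-27)) = -54 + 9*(-51 + 27) = -54 + 9*(-24) = -54 - 216 = -270)
K(R, a) = 2 + R + a (K(R, a) = 2 + (R + a) = 2 + R + a)
p(Z) = 30 + 6*√(12 + Z) (p(Z) = 30 + 6*√(7 + (2 + 3 + Z)) = 30 + 6*√(7 + (5 + Z)) = 30 + 6*√(12 + Z))
A = -1/270 (A = 1/(-270) = -1/270 ≈ -0.0037037)
A*54 + p(-4*(-3)*(-3)) = -1/270*54 + (30 + 6*√(12 - 4*(-3)*(-3))) = -⅕ + (30 + 6*√(12 + 12*(-3))) = -⅕ + (30 + 6*√(12 - 36)) = -⅕ + (30 + 6*√(-24)) = -⅕ + (30 + 6*(2*I*√6)) = -⅕ + (30 + 12*I*√6) = 149/5 + 12*I*√6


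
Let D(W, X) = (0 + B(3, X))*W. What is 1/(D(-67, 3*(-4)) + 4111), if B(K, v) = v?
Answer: 1/4915 ≈ 0.00020346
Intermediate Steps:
D(W, X) = W*X (D(W, X) = (0 + X)*W = X*W = W*X)
1/(D(-67, 3*(-4)) + 4111) = 1/(-201*(-4) + 4111) = 1/(-67*(-12) + 4111) = 1/(804 + 4111) = 1/4915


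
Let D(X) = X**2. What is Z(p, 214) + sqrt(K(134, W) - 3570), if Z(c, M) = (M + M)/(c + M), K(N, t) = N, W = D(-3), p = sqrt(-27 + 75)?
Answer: 22898/11437 - 428*sqrt(3)/11437 + 2*I*sqrt(859) ≈ 1.9373 + 58.617*I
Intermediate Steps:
p = 4*sqrt(3) (p = sqrt(48) = 4*sqrt(3) ≈ 6.9282)
W = 9 (W = (-3)**2 = 9)
Z(c, M) = 2*M/(M + c) (Z(c, M) = (2*M)/(M + c) = 2*M/(M + c))
Z(p, 214) + sqrt(K(134, W) - 3570) = 2*214/(214 + 4*sqrt(3)) + sqrt(134 - 3570) = 428/(214 + 4*sqrt(3)) + sqrt(-3436) = 428/(214 + 4*sqrt(3)) + 2*I*sqrt(859)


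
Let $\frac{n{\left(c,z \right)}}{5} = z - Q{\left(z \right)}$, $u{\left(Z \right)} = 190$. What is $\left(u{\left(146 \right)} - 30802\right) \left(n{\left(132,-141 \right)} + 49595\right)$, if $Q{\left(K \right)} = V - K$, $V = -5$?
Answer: $-1475804520$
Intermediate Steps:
$Q{\left(K \right)} = -5 - K$
$n{\left(c,z \right)} = 25 + 10 z$ ($n{\left(c,z \right)} = 5 \left(z - \left(-5 - z\right)\right) = 5 \left(z + \left(5 + z\right)\right) = 5 \left(5 + 2 z\right) = 25 + 10 z$)
$\left(u{\left(146 \right)} - 30802\right) \left(n{\left(132,-141 \right)} + 49595\right) = \left(190 - 30802\right) \left(\left(25 + 10 \left(-141\right)\right) + 49595\right) = - 30612 \left(\left(25 - 1410\right) + 49595\right) = - 30612 \left(-1385 + 49595\right) = \left(-30612\right) 48210 = -1475804520$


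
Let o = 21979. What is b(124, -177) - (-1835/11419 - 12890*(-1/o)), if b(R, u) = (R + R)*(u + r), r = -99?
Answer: -17179062761493/250978201 ≈ -68448.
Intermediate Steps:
b(R, u) = 2*R*(-99 + u) (b(R, u) = (R + R)*(u - 99) = (2*R)*(-99 + u) = 2*R*(-99 + u))
b(124, -177) - (-1835/11419 - 12890*(-1/o)) = 2*124*(-99 - 177) - (-1835/11419 - 12890/((-1*21979))) = 2*124*(-276) - (-1835*1/11419 - 12890/(-21979)) = -68448 - (-1835/11419 - 12890*(-1/21979)) = -68448 - (-1835/11419 + 12890/21979) = -68448 - 1*106859445/250978201 = -68448 - 106859445/250978201 = -17179062761493/250978201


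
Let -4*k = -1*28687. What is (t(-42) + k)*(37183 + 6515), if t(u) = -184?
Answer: 610701399/2 ≈ 3.0535e+8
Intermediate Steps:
k = 28687/4 (k = -(-1)*28687/4 = -¼*(-28687) = 28687/4 ≈ 7171.8)
(t(-42) + k)*(37183 + 6515) = (-184 + 28687/4)*(37183 + 6515) = (27951/4)*43698 = 610701399/2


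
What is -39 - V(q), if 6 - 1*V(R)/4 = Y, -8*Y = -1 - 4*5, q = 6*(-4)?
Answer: -105/2 ≈ -52.500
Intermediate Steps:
q = -24
Y = 21/8 (Y = -(-1 - 4*5)/8 = -(-1 - 20)/8 = -1/8*(-21) = 21/8 ≈ 2.6250)
V(R) = 27/2 (V(R) = 24 - 4*21/8 = 24 - 21/2 = 27/2)
-39 - V(q) = -39 - 1*27/2 = -39 - 27/2 = -105/2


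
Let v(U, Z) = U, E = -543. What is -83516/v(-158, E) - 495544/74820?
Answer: 771296396/1477695 ≈ 521.96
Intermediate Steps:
-83516/v(-158, E) - 495544/74820 = -83516/(-158) - 495544/74820 = -83516*(-1/158) - 495544*1/74820 = 41758/79 - 123886/18705 = 771296396/1477695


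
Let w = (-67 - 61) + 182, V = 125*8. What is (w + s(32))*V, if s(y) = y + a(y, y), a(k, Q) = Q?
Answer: 118000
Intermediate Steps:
s(y) = 2*y (s(y) = y + y = 2*y)
V = 1000
w = 54 (w = -128 + 182 = 54)
(w + s(32))*V = (54 + 2*32)*1000 = (54 + 64)*1000 = 118*1000 = 118000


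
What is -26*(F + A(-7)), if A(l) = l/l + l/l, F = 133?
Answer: -3510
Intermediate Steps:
A(l) = 2 (A(l) = 1 + 1 = 2)
-26*(F + A(-7)) = -26*(133 + 2) = -26*135 = -3510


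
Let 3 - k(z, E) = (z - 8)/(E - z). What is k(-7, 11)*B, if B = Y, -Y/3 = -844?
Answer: 9706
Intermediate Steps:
k(z, E) = 3 - (-8 + z)/(E - z) (k(z, E) = 3 - (z - 8)/(E - z) = 3 - (-8 + z)/(E - z))
Y = 2532 (Y = -3*(-844) = 2532)
B = 2532
k(-7, 11)*B = ((8 - 4*(-7) + 3*11)/(11 - 1*(-7)))*2532 = ((8 + 28 + 33)/(11 + 7))*2532 = (69/18)*2532 = ((1/18)*69)*2532 = (23/6)*2532 = 9706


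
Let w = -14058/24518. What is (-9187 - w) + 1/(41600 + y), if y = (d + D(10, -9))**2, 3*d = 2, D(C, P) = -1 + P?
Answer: -42251872808005/4599380656 ≈ -9186.4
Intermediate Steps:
w = -7029/12259 (w = -14058*1/24518 = -7029/12259 ≈ -0.57337)
d = 2/3 (d = (1/3)*2 = 2/3 ≈ 0.66667)
y = 784/9 (y = (2/3 + (-1 - 9))**2 = (2/3 - 10)**2 = (-28/3)**2 = 784/9 ≈ 87.111)
(-9187 - w) + 1/(41600 + y) = (-9187 - 1*(-7029/12259)) + 1/(41600 + 784/9) = (-9187 + 7029/12259) + 1/(375184/9) = -112616404/12259 + 9/375184 = -42251872808005/4599380656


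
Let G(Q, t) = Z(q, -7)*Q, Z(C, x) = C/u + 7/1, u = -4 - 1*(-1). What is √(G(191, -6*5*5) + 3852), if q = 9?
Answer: 2*√1154 ≈ 67.941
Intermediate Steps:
u = -3 (u = -4 + 1 = -3)
Z(C, x) = 7 - C/3 (Z(C, x) = C/(-3) + 7/1 = C*(-⅓) + 7*1 = -C/3 + 7 = 7 - C/3)
G(Q, t) = 4*Q (G(Q, t) = (7 - ⅓*9)*Q = (7 - 3)*Q = 4*Q)
√(G(191, -6*5*5) + 3852) = √(4*191 + 3852) = √(764 + 3852) = √4616 = 2*√1154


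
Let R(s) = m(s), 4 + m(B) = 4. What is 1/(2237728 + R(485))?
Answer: 1/2237728 ≈ 4.4688e-7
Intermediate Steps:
m(B) = 0 (m(B) = -4 + 4 = 0)
R(s) = 0
1/(2237728 + R(485)) = 1/(2237728 + 0) = 1/2237728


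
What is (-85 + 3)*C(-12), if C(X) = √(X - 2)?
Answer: -82*I*√14 ≈ -306.82*I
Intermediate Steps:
C(X) = √(-2 + X)
(-85 + 3)*C(-12) = (-85 + 3)*√(-2 - 12) = -82*I*√14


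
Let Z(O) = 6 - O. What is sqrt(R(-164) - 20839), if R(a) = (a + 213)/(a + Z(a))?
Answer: I*sqrt(749910)/6 ≈ 144.33*I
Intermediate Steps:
R(a) = 71/2 + a/6 (R(a) = (a + 213)/(a + (6 - a)) = (213 + a)/6 = (213 + a)*(1/6) = 71/2 + a/6)
sqrt(R(-164) - 20839) = sqrt((71/2 + (1/6)*(-164)) - 20839) = sqrt((71/2 - 82/3) - 20839) = sqrt(49/6 - 20839) = sqrt(-124985/6) = I*sqrt(749910)/6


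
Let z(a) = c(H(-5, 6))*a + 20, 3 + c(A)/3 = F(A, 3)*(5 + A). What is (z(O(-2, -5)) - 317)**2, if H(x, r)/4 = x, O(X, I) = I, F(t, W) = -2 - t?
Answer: 14424804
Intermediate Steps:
H(x, r) = 4*x
c(A) = -9 + 3*(-2 - A)*(5 + A) (c(A) = -9 + 3*((-2 - A)*(5 + A)) = -9 + 3*(-2 - A)*(5 + A))
z(a) = 20 - 819*a (z(a) = (-39 - 84*(-5) - 3*(4*(-5))**2)*a + 20 = (-39 - 21*(-20) - 3*(-20)**2)*a + 20 = (-39 + 420 - 3*400)*a + 20 = (-39 + 420 - 1200)*a + 20 = -819*a + 20 = 20 - 819*a)
(z(O(-2, -5)) - 317)**2 = ((20 - 819*(-5)) - 317)**2 = ((20 + 4095) - 317)**2 = (4115 - 317)**2 = 3798**2 = 14424804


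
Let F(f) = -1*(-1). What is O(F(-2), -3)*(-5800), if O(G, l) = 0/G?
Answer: 0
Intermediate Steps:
F(f) = 1
O(G, l) = 0
O(F(-2), -3)*(-5800) = 0*(-5800) = 0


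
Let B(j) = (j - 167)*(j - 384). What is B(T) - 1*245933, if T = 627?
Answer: -134153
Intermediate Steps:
B(j) = (-384 + j)*(-167 + j) (B(j) = (-167 + j)*(-384 + j) = (-384 + j)*(-167 + j))
B(T) - 1*245933 = (64128 + 627**2 - 551*627) - 1*245933 = (64128 + 393129 - 345477) - 245933 = 111780 - 245933 = -134153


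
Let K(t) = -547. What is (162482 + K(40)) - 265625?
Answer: -103690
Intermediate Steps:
(162482 + K(40)) - 265625 = (162482 - 547) - 265625 = 161935 - 265625 = -103690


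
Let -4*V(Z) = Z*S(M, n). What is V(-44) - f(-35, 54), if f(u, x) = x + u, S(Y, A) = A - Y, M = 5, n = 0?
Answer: -74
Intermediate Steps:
f(u, x) = u + x
V(Z) = 5*Z/4 (V(Z) = -Z*(0 - 1*5)/4 = -Z*(0 - 5)/4 = -Z*(-5)/4 = -(-5)*Z/4 = 5*Z/4)
V(-44) - f(-35, 54) = (5/4)*(-44) - (-35 + 54) = -55 - 1*19 = -55 - 19 = -74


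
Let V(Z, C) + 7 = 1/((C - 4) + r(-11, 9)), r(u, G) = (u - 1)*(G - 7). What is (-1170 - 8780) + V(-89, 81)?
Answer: -527720/53 ≈ -9957.0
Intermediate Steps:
r(u, G) = (-1 + u)*(-7 + G)
V(Z, C) = -7 + 1/(-28 + C) (V(Z, C) = -7 + 1/((C - 4) + (7 - 1*9 - 7*(-11) + 9*(-11))) = -7 + 1/((-4 + C) + (7 - 9 + 77 - 99)) = -7 + 1/((-4 + C) - 24) = -7 + 1/(-28 + C))
(-1170 - 8780) + V(-89, 81) = (-1170 - 8780) + (197 - 7*81)/(-28 + 81) = -9950 + (197 - 567)/53 = -9950 + (1/53)*(-370) = -9950 - 370/53 = -527720/53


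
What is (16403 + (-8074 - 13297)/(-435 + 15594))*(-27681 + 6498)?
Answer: -1755588476066/5053 ≈ -3.4744e+8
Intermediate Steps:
(16403 + (-8074 - 13297)/(-435 + 15594))*(-27681 + 6498) = (16403 - 21371/15159)*(-21183) = (248631706/15159)*(-21183) = -1755588476066/5053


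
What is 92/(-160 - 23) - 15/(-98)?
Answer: -6271/17934 ≈ -0.34967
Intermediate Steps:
92/(-160 - 23) - 15/(-98) = 92/(-183) - 15*(-1/98) = 92*(-1/183) + 15/98 = -92/183 + 15/98 = -6271/17934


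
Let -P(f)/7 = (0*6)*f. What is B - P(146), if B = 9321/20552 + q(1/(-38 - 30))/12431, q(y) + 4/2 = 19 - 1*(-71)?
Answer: 117677927/255481912 ≈ 0.46061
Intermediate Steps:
q(y) = 88 (q(y) = -2 + (19 - 1*(-71)) = -2 + (19 + 71) = -2 + 90 = 88)
P(f) = 0 (P(f) = -7*0*6*f = -0*f = -7*0 = 0)
B = 117677927/255481912 (B = 9321/20552 + 88/12431 = 117677927/255481912 ≈ 0.46061)
B - P(146) = 117677927/255481912 - 1*0 = 117677927/255481912 + 0 = 117677927/255481912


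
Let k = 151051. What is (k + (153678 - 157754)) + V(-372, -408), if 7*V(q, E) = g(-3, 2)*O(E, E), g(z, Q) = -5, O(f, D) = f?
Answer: 1030865/7 ≈ 1.4727e+5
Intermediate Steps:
V(q, E) = -5*E/7 (V(q, E) = (-5*E)/7 = -5*E/7)
(k + (153678 - 157754)) + V(-372, -408) = (151051 + (153678 - 157754)) - 5/7*(-408) = (151051 - 4076) + 2040/7 = 146975 + 2040/7 = 1030865/7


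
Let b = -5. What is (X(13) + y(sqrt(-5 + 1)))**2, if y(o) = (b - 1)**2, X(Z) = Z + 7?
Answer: 3136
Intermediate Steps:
X(Z) = 7 + Z
y(o) = 36 (y(o) = (-5 - 1)**2 = (-6)**2 = 36)
(X(13) + y(sqrt(-5 + 1)))**2 = ((7 + 13) + 36)**2 = (20 + 36)**2 = 56**2 = 3136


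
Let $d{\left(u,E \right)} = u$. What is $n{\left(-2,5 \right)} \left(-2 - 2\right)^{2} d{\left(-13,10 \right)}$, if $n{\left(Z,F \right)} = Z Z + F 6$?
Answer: $-7072$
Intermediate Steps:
$n{\left(Z,F \right)} = Z^{2} + 6 F$
$n{\left(-2,5 \right)} \left(-2 - 2\right)^{2} d{\left(-13,10 \right)} = \left(\left(-2\right)^{2} + 6 \cdot 5\right) \left(-2 - 2\right)^{2} \left(-13\right) = \left(4 + 30\right) \left(-4\right)^{2} \left(-13\right) = 34 \cdot 16 \left(-13\right) = 34 \left(-208\right) = -7072$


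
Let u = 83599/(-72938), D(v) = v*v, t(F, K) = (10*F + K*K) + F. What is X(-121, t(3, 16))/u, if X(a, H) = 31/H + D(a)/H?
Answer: -1070146336/24160111 ≈ -44.294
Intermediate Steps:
t(F, K) = K² + 11*F (t(F, K) = (10*F + K²) + F = (K² + 10*F) + F = K² + 11*F)
D(v) = v²
u = -83599/72938 (u = 83599*(-1/72938) = -83599/72938 ≈ -1.1462)
X(a, H) = 31/H + a²/H
X(-121, t(3, 16))/u = ((31 + (-121)²)/(16² + 11*3))/(-83599/72938) = ((31 + 14641)/(256 + 33))*(-72938/83599) = (14672/289)*(-72938/83599) = -1070146336/24160111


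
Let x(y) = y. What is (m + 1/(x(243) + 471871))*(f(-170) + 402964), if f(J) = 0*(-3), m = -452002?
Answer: -42995548017240414/236057 ≈ -1.8214e+11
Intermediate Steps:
f(J) = 0
(m + 1/(x(243) + 471871))*(f(-170) + 402964) = (-452002 + 1/(243 + 471871))*(0 + 402964) = (-452002 + 1/472114)*402964 = -213396472227/472114*402964 = -42995548017240414/236057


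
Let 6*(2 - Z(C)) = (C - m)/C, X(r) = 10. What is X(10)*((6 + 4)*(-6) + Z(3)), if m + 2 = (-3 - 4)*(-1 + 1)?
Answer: -5245/9 ≈ -582.78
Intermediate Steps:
m = -2 (m = -2 + (-3 - 4)*(-1 + 1) = -2 - 7*0 = -2 + 0 = -2)
Z(C) = 2 - (2 + C)/(6*C) (Z(C) = 2 - (C - 1*(-2))/(6*C) = 2 - (C + 2)/(6*C) = 2 - (2 + C)/(6*C))
X(10)*((6 + 4)*(-6) + Z(3)) = 10*((6 + 4)*(-6) + (⅙)*(-2 + 11*3)/3) = 10*(10*(-6) + (⅙)*(⅓)*(-2 + 33)) = 10*(-60 + (⅙)*(⅓)*31) = 10*(-60 + 31/18) = 10*(-1049/18) = -5245/9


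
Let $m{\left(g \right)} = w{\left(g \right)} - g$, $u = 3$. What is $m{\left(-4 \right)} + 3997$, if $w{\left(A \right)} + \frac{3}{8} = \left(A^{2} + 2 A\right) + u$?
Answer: $\frac{32093}{8} \approx 4011.6$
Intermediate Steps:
$w{\left(A \right)} = \frac{21}{8} + A^{2} + 2 A$ ($w{\left(A \right)} = - \frac{3}{8} + \left(\left(A^{2} + 2 A\right) + 3\right) = - \frac{3}{8} + \left(3 + A^{2} + 2 A\right) = \frac{21}{8} + A^{2} + 2 A$)
$m{\left(g \right)} = \frac{21}{8} + g + g^{2}$ ($m{\left(g \right)} = \left(\frac{21}{8} + g^{2} + 2 g\right) - g = \frac{21}{8} + g + g^{2}$)
$m{\left(-4 \right)} + 3997 = \left(\frac{21}{8} - 4 + \left(-4\right)^{2}\right) + 3997 = \left(\frac{21}{8} - 4 + 16\right) + 3997 = \frac{117}{8} + 3997 = \frac{32093}{8}$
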